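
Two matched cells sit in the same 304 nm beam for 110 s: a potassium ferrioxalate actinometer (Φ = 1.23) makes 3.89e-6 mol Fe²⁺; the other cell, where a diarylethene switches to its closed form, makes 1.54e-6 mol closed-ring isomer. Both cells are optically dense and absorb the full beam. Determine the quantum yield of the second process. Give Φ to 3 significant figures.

Photons absorbed by the actinometer: 3.89e-6 / 1.23 = 3.163e-6 mol.
Φ(unknown) = 1.54e-6 / 3.163e-6 = 0.487.

Φ = 0.487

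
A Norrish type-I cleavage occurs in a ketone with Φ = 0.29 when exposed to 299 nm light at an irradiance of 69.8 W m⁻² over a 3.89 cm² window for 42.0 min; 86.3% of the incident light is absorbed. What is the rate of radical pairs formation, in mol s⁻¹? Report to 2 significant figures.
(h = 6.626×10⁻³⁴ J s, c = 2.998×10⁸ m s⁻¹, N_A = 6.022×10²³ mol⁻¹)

Photon energy at 299 nm: hc/λ = (6.626×10⁻³⁴)(2.998×10⁸)/(299×10⁻⁹) = 6.644×10⁻¹⁹ J.
Energy delivered: (69.8 W m⁻²)(3.89×10⁻⁴ m²)(2520 s) = 68.42 J.
Photons incident: 68.42 / 6.644×10⁻¹⁹ = 1.030×10²⁰, i.e. 1.030×10²⁰/6.022×10²³ = 1.710×10⁻⁴ mol.
Photons absorbed: 0.863 × 1.710×10⁻⁴ = 1.476×10⁻⁴ mol.
Product formed: 0.29 × 1.476×10⁻⁴ = 4.280×10⁻⁵ mol.
Rate: 4.280×10⁻⁵ / 2520 s = 1.7×10⁻⁸ mol s⁻¹.

1.7×10⁻⁸ mol s⁻¹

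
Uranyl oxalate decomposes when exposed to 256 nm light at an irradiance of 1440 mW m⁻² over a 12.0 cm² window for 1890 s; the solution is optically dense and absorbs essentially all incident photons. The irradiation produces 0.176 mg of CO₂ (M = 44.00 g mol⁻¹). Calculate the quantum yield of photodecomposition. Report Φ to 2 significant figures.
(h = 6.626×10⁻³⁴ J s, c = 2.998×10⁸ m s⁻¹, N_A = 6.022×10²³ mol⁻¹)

Φ = 0.57

Product: 0.176 mg / 44.00 g mol⁻¹ = 4.000×10⁻⁶ mol.
Photon energy at 256 nm: hc/λ = (6.626×10⁻³⁴)(2.998×10⁸)/(256×10⁻⁹) = 7.760×10⁻¹⁹ J.
Energy delivered: (1440 mW m⁻²)(12.0×10⁻⁴ m²)(1890 s) = 3.266 J.
Photons incident: 3.266 / 7.760×10⁻¹⁹ = 4.209×10¹⁸, i.e. 4.209×10¹⁸/6.022×10²³ = 6.989×10⁻⁶ mol.
Φ = 4.000×10⁻⁶ mol / 6.989×10⁻⁶ mol photons = 0.57.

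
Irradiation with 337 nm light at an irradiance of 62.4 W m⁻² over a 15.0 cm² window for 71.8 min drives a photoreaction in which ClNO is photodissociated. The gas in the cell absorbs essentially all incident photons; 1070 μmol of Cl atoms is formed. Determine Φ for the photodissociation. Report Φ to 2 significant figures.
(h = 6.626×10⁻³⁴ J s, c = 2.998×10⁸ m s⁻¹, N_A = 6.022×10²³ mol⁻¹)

Φ = 0.94

Product: 1070 μmol = 0.00107 mol.
Photon energy at 337 nm: hc/λ = (6.626×10⁻³⁴)(2.998×10⁸)/(337×10⁻⁹) = 5.895×10⁻¹⁹ J.
Energy delivered: (62.4 W m⁻²)(15.0×10⁻⁴ m²)(4308 s) = 403.2 J.
Photons incident: 403.2 / 5.895×10⁻¹⁹ = 6.840×10²⁰, i.e. 6.840×10²⁰/6.022×10²³ = 0.001136 mol.
Φ = 0.00107 mol / 0.001136 mol photons = 0.94.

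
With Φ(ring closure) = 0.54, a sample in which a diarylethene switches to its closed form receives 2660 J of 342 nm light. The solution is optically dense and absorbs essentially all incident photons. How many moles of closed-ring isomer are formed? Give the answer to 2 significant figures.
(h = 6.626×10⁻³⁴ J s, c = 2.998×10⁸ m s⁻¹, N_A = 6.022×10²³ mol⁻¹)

Photon energy at 342 nm: hc/λ = (6.626×10⁻³⁴)(2.998×10⁸)/(342×10⁻⁹) = 5.808×10⁻¹⁹ J.
Photons incident: 2660 / 5.808×10⁻¹⁹ = 4.580×10²¹, i.e. 4.580×10²¹/6.022×10²³ = 0.007605 mol.
Product: Φ × n_abs = 0.54 × 0.007605 = 0.004107 mol.

0.0041 mol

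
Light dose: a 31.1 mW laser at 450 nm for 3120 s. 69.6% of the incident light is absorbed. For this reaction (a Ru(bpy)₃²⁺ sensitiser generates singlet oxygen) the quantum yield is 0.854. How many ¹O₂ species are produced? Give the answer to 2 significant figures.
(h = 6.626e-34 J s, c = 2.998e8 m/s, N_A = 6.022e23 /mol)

1.3e20 species

Photon energy at 450 nm: hc/λ = (6.626e-34)(2.998e8)/(450e-9) = 4.414e-19 J.
Energy delivered: (31.1 mW)(3120 s) = 97.03 J.
Photons incident: 97.03 / 4.414e-19 = 2.198e20, i.e. 2.198e20/6.022e23 = 3.650e-4 mol.
Photons absorbed: 0.696 × 3.650e-4 = 2.540e-4 mol.
Product: Φ × n_abs = 0.854 × 2.540e-4 = 2.169e-4 mol.
As a count: 2.169e-4 × 6.022e23 = 1.3e20.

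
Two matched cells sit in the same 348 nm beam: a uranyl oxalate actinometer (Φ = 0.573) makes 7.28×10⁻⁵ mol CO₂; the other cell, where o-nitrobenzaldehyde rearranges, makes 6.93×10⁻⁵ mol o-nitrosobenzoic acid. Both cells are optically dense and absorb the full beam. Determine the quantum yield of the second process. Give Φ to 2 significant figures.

Photons absorbed by the actinometer: 7.28×10⁻⁵ / 0.573 = 1.271×10⁻⁴ mol.
Φ(unknown) = 6.93×10⁻⁵ / 1.271×10⁻⁴ = 0.55.

Φ = 0.55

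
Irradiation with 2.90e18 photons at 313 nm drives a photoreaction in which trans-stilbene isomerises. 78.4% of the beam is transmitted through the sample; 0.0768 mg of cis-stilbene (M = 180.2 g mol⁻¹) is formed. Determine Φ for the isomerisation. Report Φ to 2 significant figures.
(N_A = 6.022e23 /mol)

Φ = 0.41

Product: 0.0768 mg / 180.2 g mol⁻¹ = 4.262e-7 mol.
Moles of photons: 2.90e18 / 6.022e23 = 4.816e-6 mol.
Fraction absorbed: 1 − 78.4/100 = 0.2160.
Photons absorbed: 0.2160 × 4.816e-6 = 1.040e-6 mol.
Φ = 4.262e-7 mol / 1.040e-6 mol photons = 0.41.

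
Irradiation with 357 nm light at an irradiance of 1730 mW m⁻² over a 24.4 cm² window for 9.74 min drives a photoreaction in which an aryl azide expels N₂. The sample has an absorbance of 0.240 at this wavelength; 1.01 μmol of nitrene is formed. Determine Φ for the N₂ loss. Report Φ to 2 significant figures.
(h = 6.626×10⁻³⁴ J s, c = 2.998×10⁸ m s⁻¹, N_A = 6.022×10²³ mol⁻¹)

Φ = 0.32

Product: 1.01 μmol = 1.01×10⁻⁶ mol.
Photon energy at 357 nm: hc/λ = (6.626×10⁻³⁴)(2.998×10⁸)/(357×10⁻⁹) = 5.564×10⁻¹⁹ J.
Energy delivered: (1730 mW m⁻²)(24.4×10⁻⁴ m²)(584.4 s) = 2.467 J.
Photons incident: 2.467 / 5.564×10⁻¹⁹ = 4.434×10¹⁸, i.e. 4.434×10¹⁸/6.022×10²³ = 7.363×10⁻⁶ mol.
Fraction absorbed: 1 − 10^(−0.240) = 0.4246.
Photons absorbed: 0.4246 × 7.363×10⁻⁶ = 3.126×10⁻⁶ mol.
Φ = 1.01×10⁻⁶ mol / 3.126×10⁻⁶ mol photons = 0.32.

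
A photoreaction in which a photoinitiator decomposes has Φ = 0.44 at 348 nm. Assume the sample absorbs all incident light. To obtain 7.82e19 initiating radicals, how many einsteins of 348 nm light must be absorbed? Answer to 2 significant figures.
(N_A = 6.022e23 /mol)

Product: 7.82e19 / 6.022e23 = 1.299e-4 mol.
Photons that must be absorbed: 1.299e-4 / 0.44 = 2.952e-4 mol.

3.0e-4 einstein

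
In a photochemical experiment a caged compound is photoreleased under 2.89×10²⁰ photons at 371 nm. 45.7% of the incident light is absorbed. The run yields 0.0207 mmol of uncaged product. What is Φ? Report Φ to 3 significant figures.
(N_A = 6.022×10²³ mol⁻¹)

Φ = 0.0944

Product: 0.0207 mmol = 2.07×10⁻⁵ mol.
Moles of photons: 2.89×10²⁰ / 6.022×10²³ = 4.799×10⁻⁴ mol.
Photons absorbed: 0.457 × 4.799×10⁻⁴ = 2.193×10⁻⁴ mol.
Φ = 2.07×10⁻⁵ mol / 2.193×10⁻⁴ mol photons = 0.0944.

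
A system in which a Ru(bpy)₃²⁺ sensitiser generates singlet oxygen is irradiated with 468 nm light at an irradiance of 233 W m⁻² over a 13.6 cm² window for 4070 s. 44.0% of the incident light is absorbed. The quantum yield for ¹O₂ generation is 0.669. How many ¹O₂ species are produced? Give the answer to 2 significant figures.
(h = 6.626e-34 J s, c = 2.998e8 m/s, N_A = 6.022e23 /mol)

Photon energy at 468 nm: hc/λ = (6.626e-34)(2.998e8)/(468e-9) = 4.245e-19 J.
Energy delivered: (233 W m⁻²)(13.6e-4 m²)(4070 s) = 1290 J.
Photons incident: 1290 / 4.245e-19 = 3.039e21, i.e. 3.039e21/6.022e23 = 0.005046 mol.
Photons absorbed: 0.440 × 0.005046 = 0.002220 mol.
Product: Φ × n_abs = 0.669 × 0.002220 = 0.001485 mol.
As a count: 0.001485 × 6.022e23 = 8.9e20.

8.9e20 species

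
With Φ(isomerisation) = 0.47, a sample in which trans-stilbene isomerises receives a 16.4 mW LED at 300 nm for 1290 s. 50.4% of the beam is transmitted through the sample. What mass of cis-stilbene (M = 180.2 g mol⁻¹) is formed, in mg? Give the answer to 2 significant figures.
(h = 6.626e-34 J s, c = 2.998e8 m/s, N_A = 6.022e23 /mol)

2.2 mg

Photon energy at 300 nm: hc/λ = (6.626e-34)(2.998e8)/(300e-9) = 6.622e-19 J.
Energy delivered: (16.4 mW)(1290 s) = 21.16 J.
Photons incident: 21.16 / 6.622e-19 = 3.195e19, i.e. 3.195e19/6.022e23 = 5.306e-5 mol.
Fraction absorbed: 1 − 50.4/100 = 0.4960.
Photons absorbed: 0.4960 × 5.306e-5 = 2.632e-5 mol.
Product: Φ × n_abs = 0.47 × 2.632e-5 = 1.237e-5 mol.
Mass: 1.237e-5 × 180.2 = 0.002229 g = 2.2 mg.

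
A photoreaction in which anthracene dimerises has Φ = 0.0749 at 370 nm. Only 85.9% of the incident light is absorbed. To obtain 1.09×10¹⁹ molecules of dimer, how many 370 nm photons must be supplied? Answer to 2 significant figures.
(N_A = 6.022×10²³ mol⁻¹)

Product: 1.09×10¹⁹ / 6.022×10²³ = 1.810×10⁻⁵ mol.
Photons that must be absorbed: 1.810×10⁻⁵ / 0.0749 = 2.417×10⁻⁴ mol.
Incident photons needed: 2.417×10⁻⁴ / 0.859 = 2.814×10⁻⁴ mol.
Photon count: 2.814×10⁻⁴ × 6.022×10²³ = 1.7×10²⁰.

1.7×10²⁰ photons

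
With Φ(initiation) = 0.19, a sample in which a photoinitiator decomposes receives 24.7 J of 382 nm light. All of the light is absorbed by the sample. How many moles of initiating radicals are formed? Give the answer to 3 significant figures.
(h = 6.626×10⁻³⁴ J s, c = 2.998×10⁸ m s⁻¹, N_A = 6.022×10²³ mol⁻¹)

1.50×10⁻⁵ mol

Photon energy at 382 nm: hc/λ = (6.626×10⁻³⁴)(2.998×10⁸)/(382×10⁻⁹) = 5.200×10⁻¹⁹ J.
Photons incident: 24.7 / 5.200×10⁻¹⁹ = 4.750×10¹⁹, i.e. 4.750×10¹⁹/6.022×10²³ = 7.888×10⁻⁵ mol.
Product: Φ × n_abs = 0.19 × 7.888×10⁻⁵ = 1.499×10⁻⁵ mol.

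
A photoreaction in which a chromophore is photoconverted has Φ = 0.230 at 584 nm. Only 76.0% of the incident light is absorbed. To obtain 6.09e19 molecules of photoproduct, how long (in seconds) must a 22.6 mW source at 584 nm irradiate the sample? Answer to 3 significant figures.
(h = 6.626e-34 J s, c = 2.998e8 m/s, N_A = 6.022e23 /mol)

t ≈ 5240 s

Product: 6.09e19 / 6.022e23 = 1.011e-4 mol.
Photons that must be absorbed: 1.011e-4 / 0.230 = 4.396e-4 mol.
Incident photons needed: 4.396e-4 / 0.760 = 5.784e-4 mol.
Photon energy: hc/λ = 3.401e-19 J; per mole, 2.048e5 J mol⁻¹.
Energy required: 5.784e-4 × 2.048e5 = 118.5 J.
Time: 118.5 J / 0.0226 W = 5240 s.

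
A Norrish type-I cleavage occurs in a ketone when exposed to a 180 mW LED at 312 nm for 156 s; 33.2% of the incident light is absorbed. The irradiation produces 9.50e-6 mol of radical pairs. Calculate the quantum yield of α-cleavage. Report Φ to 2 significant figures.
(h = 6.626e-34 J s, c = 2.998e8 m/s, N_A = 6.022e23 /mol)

Φ = 0.39

Photon energy at 312 nm: hc/λ = (6.626e-34)(2.998e8)/(312e-9) = 6.367e-19 J.
Energy delivered: (180 mW)(156 s) = 28.08 J.
Photons incident: 28.08 / 6.367e-19 = 4.410e19, i.e. 4.410e19/6.022e23 = 7.323e-5 mol.
Photons absorbed: 0.332 × 7.323e-5 = 2.431e-5 mol.
Φ = 9.50e-6 mol / 2.431e-5 mol photons = 0.39.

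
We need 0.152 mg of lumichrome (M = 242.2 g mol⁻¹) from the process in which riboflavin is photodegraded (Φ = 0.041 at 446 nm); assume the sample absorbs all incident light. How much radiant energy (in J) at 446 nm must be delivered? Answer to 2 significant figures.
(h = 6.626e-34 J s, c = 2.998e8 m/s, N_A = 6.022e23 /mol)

Product: 0.152 mg / 242.2 g mol⁻¹ = 6.276e-7 mol.
Photons that must be absorbed: 6.276e-7 / 0.041 = 1.531e-5 mol.
Photon energy: hc/λ = 4.454e-19 J; per mole, 2.682e5 J mol⁻¹.
Energy required: 1.531e-5 × 2.682e5 = 4.1 J.

4.1 J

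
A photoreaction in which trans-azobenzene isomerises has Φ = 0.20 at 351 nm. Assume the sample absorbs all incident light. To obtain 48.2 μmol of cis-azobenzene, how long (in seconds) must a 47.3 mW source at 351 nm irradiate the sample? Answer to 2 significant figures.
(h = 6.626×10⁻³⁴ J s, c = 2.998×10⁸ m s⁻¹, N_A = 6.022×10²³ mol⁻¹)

Product: 48.2 μmol = 4.82×10⁻⁵ mol.
Photons that must be absorbed: 4.82×10⁻⁵ / 0.20 = 2.410×10⁻⁴ mol.
Photon energy: hc/λ = 5.659×10⁻¹⁹ J; per mole, 3.408×10⁵ J mol⁻¹.
Energy required: 2.410×10⁻⁴ × 3.408×10⁵ = 82.13 J.
Time: 82.13 J / 0.0473 W = 1700 s.

t ≈ 1700 s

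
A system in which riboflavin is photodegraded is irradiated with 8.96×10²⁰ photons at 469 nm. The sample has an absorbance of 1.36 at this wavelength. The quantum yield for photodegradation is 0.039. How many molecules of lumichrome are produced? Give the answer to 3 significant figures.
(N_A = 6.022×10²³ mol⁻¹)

3.34×10¹⁹ molecules

Moles of photons: 8.96×10²⁰ / 6.022×10²³ = 0.001488 mol.
Fraction absorbed: 1 − 10^(−1.36) = 0.9563.
Photons absorbed: 0.9563 × 0.001488 = 0.001423 mol.
Product: Φ × n_abs = 0.039 × 0.001423 = 5.550×10⁻⁵ mol.
As a count: 5.550×10⁻⁵ × 6.022×10²³ = 3.34×10¹⁹.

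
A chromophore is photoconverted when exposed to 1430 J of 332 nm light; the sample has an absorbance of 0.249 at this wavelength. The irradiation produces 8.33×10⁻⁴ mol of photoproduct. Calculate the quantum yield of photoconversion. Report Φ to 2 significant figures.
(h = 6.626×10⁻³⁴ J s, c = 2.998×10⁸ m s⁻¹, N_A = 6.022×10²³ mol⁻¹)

Φ = 0.48

Photon energy at 332 nm: hc/λ = (6.626×10⁻³⁴)(2.998×10⁸)/(332×10⁻⁹) = 5.983×10⁻¹⁹ J.
Photons incident: 1430 / 5.983×10⁻¹⁹ = 2.390×10²¹, i.e. 2.390×10²¹/6.022×10²³ = 0.003969 mol.
Fraction absorbed: 1 − 10^(−0.249) = 0.4364.
Photons absorbed: 0.4364 × 0.003969 = 0.001732 mol.
Φ = 8.33×10⁻⁴ mol / 0.001732 mol photons = 0.48.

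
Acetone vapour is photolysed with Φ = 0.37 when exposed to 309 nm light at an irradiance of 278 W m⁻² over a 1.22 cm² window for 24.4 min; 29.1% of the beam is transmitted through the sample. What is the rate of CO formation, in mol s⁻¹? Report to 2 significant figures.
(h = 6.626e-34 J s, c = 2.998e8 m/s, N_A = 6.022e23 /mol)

Photon energy at 309 nm: hc/λ = (6.626e-34)(2.998e8)/(309e-9) = 6.429e-19 J.
Energy delivered: (278 W m⁻²)(1.22e-4 m²)(1464 s) = 49.65 J.
Photons incident: 49.65 / 6.429e-19 = 7.723e19, i.e. 7.723e19/6.022e23 = 1.282e-4 mol.
Fraction absorbed: 1 − 29.1/100 = 0.7090.
Photons absorbed: 0.7090 × 1.282e-4 = 9.089e-5 mol.
Product formed: 0.37 × 9.089e-5 = 3.363e-5 mol.
Rate: 3.363e-5 / 1464 s = 2.3e-8 mol s⁻¹.

2.3e-8 mol s⁻¹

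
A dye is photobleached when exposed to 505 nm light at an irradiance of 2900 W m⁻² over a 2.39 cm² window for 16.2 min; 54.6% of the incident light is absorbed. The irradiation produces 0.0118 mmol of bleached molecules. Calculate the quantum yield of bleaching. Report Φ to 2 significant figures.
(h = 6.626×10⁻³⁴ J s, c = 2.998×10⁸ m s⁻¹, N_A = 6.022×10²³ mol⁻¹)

Φ = 0.0076

Product: 0.0118 mmol = 1.18×10⁻⁵ mol.
Photon energy at 505 nm: hc/λ = (6.626×10⁻³⁴)(2.998×10⁸)/(505×10⁻⁹) = 3.934×10⁻¹⁹ J.
Energy delivered: (2900 W m⁻²)(2.39×10⁻⁴ m²)(972 s) = 673.7 J.
Photons incident: 673.7 / 3.934×10⁻¹⁹ = 1.713×10²¹, i.e. 1.713×10²¹/6.022×10²³ = 0.002845 mol.
Photons absorbed: 0.546 × 0.002845 = 0.001553 mol.
Φ = 1.18×10⁻⁵ mol / 0.001553 mol photons = 0.0076.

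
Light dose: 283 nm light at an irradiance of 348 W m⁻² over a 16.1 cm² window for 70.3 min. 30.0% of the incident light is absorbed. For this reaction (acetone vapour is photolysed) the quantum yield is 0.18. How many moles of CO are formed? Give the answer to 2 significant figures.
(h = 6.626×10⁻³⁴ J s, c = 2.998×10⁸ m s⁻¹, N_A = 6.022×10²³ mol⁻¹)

3.0×10⁻⁴ mol

Photon energy at 283 nm: hc/λ = (6.626×10⁻³⁴)(2.998×10⁸)/(283×10⁻⁹) = 7.019×10⁻¹⁹ J.
Energy delivered: (348 W m⁻²)(16.1×10⁻⁴ m²)(4218 s) = 2363 J.
Photons incident: 2363 / 7.019×10⁻¹⁹ = 3.367×10²¹, i.e. 3.367×10²¹/6.022×10²³ = 0.005591 mol.
Photons absorbed: 0.300 × 0.005591 = 0.001677 mol.
Product: Φ × n_abs = 0.18 × 0.001677 = 3.019×10⁻⁴ mol.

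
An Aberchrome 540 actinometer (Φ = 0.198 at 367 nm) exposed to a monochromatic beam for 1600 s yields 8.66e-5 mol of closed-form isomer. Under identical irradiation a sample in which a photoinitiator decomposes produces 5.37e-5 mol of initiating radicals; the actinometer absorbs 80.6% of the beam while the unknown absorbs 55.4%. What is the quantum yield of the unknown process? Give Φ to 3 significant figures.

Φ = 0.179

Photons absorbed by the actinometer: 8.66e-5 / 0.198 = 4.374e-4 mol.
Incident flux: 4.374e-4 / 0.806 = 5.427e-4 einstein.
Absorbed by unknown: 0.554 × 5.427e-4 = 3.007e-4 mol.
Φ(unknown) = 5.37e-5 / 3.007e-4 = 0.179.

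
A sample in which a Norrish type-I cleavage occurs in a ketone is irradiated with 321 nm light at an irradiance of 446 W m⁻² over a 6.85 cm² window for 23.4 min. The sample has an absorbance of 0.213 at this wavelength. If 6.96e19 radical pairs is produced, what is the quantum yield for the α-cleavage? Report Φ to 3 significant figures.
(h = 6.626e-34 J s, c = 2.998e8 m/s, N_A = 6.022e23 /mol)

Φ = 0.259

Product: 6.96e19 / 6.022e23 = 1.156e-4 mol.
Photon energy at 321 nm: hc/λ = (6.626e-34)(2.998e8)/(321e-9) = 6.188e-19 J.
Energy delivered: (446 W m⁻²)(6.85e-4 m²)(1404 s) = 428.9 J.
Photons incident: 428.9 / 6.188e-19 = 6.931e20, i.e. 6.931e20/6.022e23 = 0.001151 mol.
Fraction absorbed: 1 − 10^(−0.213) = 0.3876.
Photons absorbed: 0.3876 × 0.001151 = 4.461e-4 mol.
Φ = 1.156e-4 mol / 4.461e-4 mol photons = 0.259.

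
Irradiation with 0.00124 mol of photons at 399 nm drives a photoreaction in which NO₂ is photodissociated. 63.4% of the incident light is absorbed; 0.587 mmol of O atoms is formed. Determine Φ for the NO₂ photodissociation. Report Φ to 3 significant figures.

Product: 0.587 mmol = 5.87×10⁻⁴ mol.
Photons absorbed: 0.634 × 0.00124 = 7.862×10⁻⁴ mol.
Φ = 5.87×10⁻⁴ mol / 7.862×10⁻⁴ mol photons = 0.747.

Φ = 0.747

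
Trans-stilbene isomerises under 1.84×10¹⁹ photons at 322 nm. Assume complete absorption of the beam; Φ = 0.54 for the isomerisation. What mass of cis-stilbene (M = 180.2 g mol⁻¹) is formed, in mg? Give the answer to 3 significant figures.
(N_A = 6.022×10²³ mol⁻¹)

2.97 mg

Moles of photons: 1.84×10¹⁹ / 6.022×10²³ = 3.055×10⁻⁵ mol.
Product: Φ × n_abs = 0.54 × 3.055×10⁻⁵ = 1.650×10⁻⁵ mol.
Mass: 1.650×10⁻⁵ × 180.2 = 0.002973 g = 2.97 mg.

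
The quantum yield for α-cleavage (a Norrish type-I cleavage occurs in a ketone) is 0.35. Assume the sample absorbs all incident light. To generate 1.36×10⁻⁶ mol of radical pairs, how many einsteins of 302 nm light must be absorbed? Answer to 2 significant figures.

Photons that must be absorbed: 1.36×10⁻⁶ / 0.35 = 3.886×10⁻⁶ mol.

3.9×10⁻⁶ einstein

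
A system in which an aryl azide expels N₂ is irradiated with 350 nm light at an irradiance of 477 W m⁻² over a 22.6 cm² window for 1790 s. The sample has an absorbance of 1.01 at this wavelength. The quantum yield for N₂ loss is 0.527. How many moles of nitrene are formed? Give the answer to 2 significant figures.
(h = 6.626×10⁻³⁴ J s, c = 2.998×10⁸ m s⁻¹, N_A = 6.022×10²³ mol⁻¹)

0.0027 mol

Photon energy at 350 nm: hc/λ = (6.626×10⁻³⁴)(2.998×10⁸)/(350×10⁻⁹) = 5.676×10⁻¹⁹ J.
Energy delivered: (477 W m⁻²)(22.6×10⁻⁴ m²)(1790 s) = 1930 J.
Photons incident: 1930 / 5.676×10⁻¹⁹ = 3.400×10²¹, i.e. 3.400×10²¹/6.022×10²³ = 0.005646 mol.
Fraction absorbed: 1 − 10^(−1.01) = 0.9023.
Photons absorbed: 0.9023 × 0.005646 = 0.005094 mol.
Product: Φ × n_abs = 0.527 × 0.005094 = 0.002685 mol.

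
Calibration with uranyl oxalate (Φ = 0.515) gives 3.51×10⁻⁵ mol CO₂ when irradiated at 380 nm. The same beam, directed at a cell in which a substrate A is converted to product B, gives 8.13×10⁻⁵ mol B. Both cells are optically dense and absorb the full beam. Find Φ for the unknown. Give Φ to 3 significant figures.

Φ = 1.19

Photons absorbed by the actinometer: 3.51×10⁻⁵ / 0.515 = 6.816×10⁻⁵ mol.
Φ(unknown) = 8.13×10⁻⁵ / 6.816×10⁻⁵ = 1.19.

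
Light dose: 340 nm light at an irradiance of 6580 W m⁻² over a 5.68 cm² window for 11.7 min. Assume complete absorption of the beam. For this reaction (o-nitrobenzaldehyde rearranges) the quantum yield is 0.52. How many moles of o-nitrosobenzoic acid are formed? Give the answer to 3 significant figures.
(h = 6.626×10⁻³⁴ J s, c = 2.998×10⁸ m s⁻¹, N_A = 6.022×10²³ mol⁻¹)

0.00388 mol

Photon energy at 340 nm: hc/λ = (6.626×10⁻³⁴)(2.998×10⁸)/(340×10⁻⁹) = 5.843×10⁻¹⁹ J.
Energy delivered: (6580 W m⁻²)(5.68×10⁻⁴ m²)(702 s) = 2624 J.
Photons incident: 2624 / 5.843×10⁻¹⁹ = 4.491×10²¹, i.e. 4.491×10²¹/6.022×10²³ = 0.007458 mol.
Product: Φ × n_abs = 0.52 × 0.007458 = 0.003878 mol.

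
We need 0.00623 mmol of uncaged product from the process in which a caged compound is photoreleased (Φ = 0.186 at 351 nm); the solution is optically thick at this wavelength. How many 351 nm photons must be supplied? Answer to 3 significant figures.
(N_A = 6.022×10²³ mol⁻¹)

2.02×10¹⁹ photons

Product: 0.00623 mmol = 6.23×10⁻⁶ mol.
Photons that must be absorbed: 6.23×10⁻⁶ / 0.186 = 3.349×10⁻⁵ mol.
Photon count: 3.349×10⁻⁵ × 6.022×10²³ = 2.02×10¹⁹.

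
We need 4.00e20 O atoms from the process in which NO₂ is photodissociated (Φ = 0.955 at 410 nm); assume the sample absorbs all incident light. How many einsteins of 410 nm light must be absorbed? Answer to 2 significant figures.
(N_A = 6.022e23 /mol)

7.0e-4 einstein

Product: 4.00e20 / 6.022e23 = 6.642e-4 mol.
Photons that must be absorbed: 6.642e-4 / 0.955 = 6.955e-4 mol.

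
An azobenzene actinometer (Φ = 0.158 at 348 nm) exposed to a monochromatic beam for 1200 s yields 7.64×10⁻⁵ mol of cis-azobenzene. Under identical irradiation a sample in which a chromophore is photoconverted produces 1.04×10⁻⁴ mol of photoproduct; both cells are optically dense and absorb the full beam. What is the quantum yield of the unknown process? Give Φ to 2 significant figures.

Photons absorbed by the actinometer: 7.64×10⁻⁵ / 0.158 = 4.835×10⁻⁴ mol.
Φ(unknown) = 1.04×10⁻⁴ / 4.835×10⁻⁴ = 0.22.

Φ = 0.22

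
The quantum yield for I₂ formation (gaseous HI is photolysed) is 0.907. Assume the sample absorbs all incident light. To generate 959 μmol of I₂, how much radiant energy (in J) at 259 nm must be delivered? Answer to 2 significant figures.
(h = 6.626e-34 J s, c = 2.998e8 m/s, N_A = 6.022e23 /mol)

Product: 959 μmol = 9.59e-4 mol.
Photons that must be absorbed: 9.59e-4 / 0.907 = 0.001057 mol.
Photon energy: hc/λ = 7.670e-19 J; per mole, 4.619e5 J mol⁻¹.
Energy required: 0.001057 × 4.619e5 = 490 J.

490 J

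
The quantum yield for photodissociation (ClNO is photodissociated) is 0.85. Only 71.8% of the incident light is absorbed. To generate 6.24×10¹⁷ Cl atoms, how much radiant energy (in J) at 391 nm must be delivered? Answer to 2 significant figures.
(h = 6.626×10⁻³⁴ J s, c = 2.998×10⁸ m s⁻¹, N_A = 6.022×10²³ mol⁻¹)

0.52 J

Product: 6.24×10¹⁷ / 6.022×10²³ = 1.036×10⁻⁶ mol.
Photons that must be absorbed: 1.036×10⁻⁶ / 0.85 = 1.219×10⁻⁶ mol.
Incident photons needed: 1.219×10⁻⁶ / 0.718 = 1.698×10⁻⁶ mol.
Photon energy: hc/λ = 5.080×10⁻¹⁹ J; per mole, 3.059×10⁵ J mol⁻¹.
Energy required: 1.698×10⁻⁶ × 3.059×10⁵ = 0.52 J.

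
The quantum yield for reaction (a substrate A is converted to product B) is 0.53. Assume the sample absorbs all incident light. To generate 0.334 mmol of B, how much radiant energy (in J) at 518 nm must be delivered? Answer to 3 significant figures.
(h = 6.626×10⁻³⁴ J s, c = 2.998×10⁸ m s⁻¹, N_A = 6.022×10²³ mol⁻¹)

Product: 0.334 mmol = 3.34×10⁻⁴ mol.
Photons that must be absorbed: 3.34×10⁻⁴ / 0.53 = 6.302×10⁻⁴ mol.
Photon energy: hc/λ = 3.835×10⁻¹⁹ J; per mole, 2.309×10⁵ J mol⁻¹.
Energy required: 6.302×10⁻⁴ × 2.309×10⁵ = 146 J.

146 J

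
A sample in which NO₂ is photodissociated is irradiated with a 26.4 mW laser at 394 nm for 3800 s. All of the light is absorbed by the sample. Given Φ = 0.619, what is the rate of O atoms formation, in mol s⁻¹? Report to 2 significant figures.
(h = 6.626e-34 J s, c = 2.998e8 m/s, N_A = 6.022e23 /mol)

Photon energy at 394 nm: hc/λ = (6.626e-34)(2.998e8)/(394e-9) = 5.042e-19 J.
Energy delivered: (26.4 mW)(3800 s) = 100.3 J.
Photons incident: 100.3 / 5.042e-19 = 1.989e20, i.e. 1.989e20/6.022e23 = 3.303e-4 mol.
Product formed: 0.619 × 3.303e-4 = 2.045e-4 mol.
Rate: 2.045e-4 / 3800 s = 5.4e-8 mol s⁻¹.

5.4e-8 mol s⁻¹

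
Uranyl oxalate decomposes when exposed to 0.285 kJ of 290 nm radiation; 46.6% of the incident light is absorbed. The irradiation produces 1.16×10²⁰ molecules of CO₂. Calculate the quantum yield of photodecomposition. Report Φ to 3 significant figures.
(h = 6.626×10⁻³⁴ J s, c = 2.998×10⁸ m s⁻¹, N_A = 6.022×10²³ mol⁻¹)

Product: 1.16×10²⁰ / 6.022×10²³ = 1.926×10⁻⁴ mol.
Photon energy at 290 nm: hc/λ = (6.626×10⁻³⁴)(2.998×10⁸)/(290×10⁻⁹) = 6.850×10⁻¹⁹ J.
Incident energy: 0.285 kJ = 285 J.
Photons incident: 285 / 6.850×10⁻¹⁹ = 4.161×10²⁰, i.e. 4.161×10²⁰/6.022×10²³ = 6.910×10⁻⁴ mol.
Photons absorbed: 0.466 × 6.910×10⁻⁴ = 3.220×10⁻⁴ mol.
Φ = 1.926×10⁻⁴ mol / 3.220×10⁻⁴ mol photons = 0.598.

Φ = 0.598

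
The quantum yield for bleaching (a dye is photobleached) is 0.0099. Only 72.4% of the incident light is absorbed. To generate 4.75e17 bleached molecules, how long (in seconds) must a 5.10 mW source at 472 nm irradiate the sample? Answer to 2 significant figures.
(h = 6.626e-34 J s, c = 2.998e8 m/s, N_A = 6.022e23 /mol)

t ≈ 5500 s

Product: 4.75e17 / 6.022e23 = 7.888e-7 mol.
Photons that must be absorbed: 7.888e-7 / 0.0099 = 7.968e-5 mol.
Incident photons needed: 7.968e-5 / 0.724 = 1.101e-4 mol.
Photon energy: hc/λ = 4.209e-19 J; per mole, 2.535e5 J mol⁻¹.
Energy required: 1.101e-4 × 2.535e5 = 27.91 J.
Time: 27.91 J / 0.0051 W = 5500 s.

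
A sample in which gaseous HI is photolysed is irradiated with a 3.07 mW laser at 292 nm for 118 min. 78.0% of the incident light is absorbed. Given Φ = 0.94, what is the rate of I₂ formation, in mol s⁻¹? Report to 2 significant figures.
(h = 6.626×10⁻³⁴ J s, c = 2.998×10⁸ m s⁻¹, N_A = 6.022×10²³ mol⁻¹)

Photon energy at 292 nm: hc/λ = (6.626×10⁻³⁴)(2.998×10⁸)/(292×10⁻⁹) = 6.803×10⁻¹⁹ J.
Energy delivered: (3.07 mW)(7080 s) = 21.74 J.
Photons incident: 21.74 / 6.803×10⁻¹⁹ = 3.196×10¹⁹, i.e. 3.196×10¹⁹/6.022×10²³ = 5.307×10⁻⁵ mol.
Photons absorbed: 0.780 × 5.307×10⁻⁵ = 4.139×10⁻⁵ mol.
Product formed: 0.94 × 4.139×10⁻⁵ = 3.891×10⁻⁵ mol.
Rate: 3.891×10⁻⁵ / 7080 s = 5.5×10⁻⁹ mol s⁻¹.

5.5×10⁻⁹ mol s⁻¹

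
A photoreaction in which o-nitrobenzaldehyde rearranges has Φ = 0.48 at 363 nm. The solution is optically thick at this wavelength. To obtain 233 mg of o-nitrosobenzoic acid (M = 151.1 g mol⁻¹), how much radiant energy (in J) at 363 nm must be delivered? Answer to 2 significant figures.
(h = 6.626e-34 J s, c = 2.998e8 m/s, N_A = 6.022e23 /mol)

1100 J

Product: 233 mg / 151.1 g mol⁻¹ = 0.001542 mol.
Photons that must be absorbed: 0.001542 / 0.48 = 0.003213 mol.
Photon energy: hc/λ = 5.472e-19 J; per mole, 3.295e5 J mol⁻¹.
Energy required: 0.003213 × 3.295e5 = 1100 J.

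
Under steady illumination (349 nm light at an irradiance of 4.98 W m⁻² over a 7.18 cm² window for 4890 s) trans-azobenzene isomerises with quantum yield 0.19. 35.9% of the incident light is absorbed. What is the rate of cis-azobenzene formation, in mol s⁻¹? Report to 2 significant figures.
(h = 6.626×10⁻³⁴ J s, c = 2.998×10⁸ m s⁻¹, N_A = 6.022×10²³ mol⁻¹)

Photon energy at 349 nm: hc/λ = (6.626×10⁻³⁴)(2.998×10⁸)/(349×10⁻⁹) = 5.692×10⁻¹⁹ J.
Energy delivered: (4.98 W m⁻²)(7.18×10⁻⁴ m²)(4890 s) = 17.48 J.
Photons incident: 17.48 / 5.692×10⁻¹⁹ = 3.071×10¹⁹, i.e. 3.071×10¹⁹/6.022×10²³ = 5.100×10⁻⁵ mol.
Photons absorbed: 0.359 × 5.100×10⁻⁵ = 1.831×10⁻⁵ mol.
Product formed: 0.19 × 1.831×10⁻⁵ = 3.479×10⁻⁶ mol.
Rate: 3.479×10⁻⁶ / 4890 s = 7.1×10⁻¹⁰ mol s⁻¹.

7.1×10⁻¹⁰ mol s⁻¹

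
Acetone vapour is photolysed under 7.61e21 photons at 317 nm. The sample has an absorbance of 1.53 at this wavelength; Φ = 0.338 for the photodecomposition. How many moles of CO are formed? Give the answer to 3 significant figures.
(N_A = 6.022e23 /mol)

Moles of photons: 7.61e21 / 6.022e23 = 0.01264 mol.
Fraction absorbed: 1 − 10^(−1.53) = 0.9705.
Photons absorbed: 0.9705 × 0.01264 = 0.01227 mol.
Product: Φ × n_abs = 0.338 × 0.01227 = 0.004147 mol.

0.00415 mol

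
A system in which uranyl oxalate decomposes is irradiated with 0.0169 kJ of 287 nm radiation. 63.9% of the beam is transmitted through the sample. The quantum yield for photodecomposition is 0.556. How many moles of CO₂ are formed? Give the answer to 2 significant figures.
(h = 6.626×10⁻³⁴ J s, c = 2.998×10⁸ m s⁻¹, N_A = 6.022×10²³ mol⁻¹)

Photon energy at 287 nm: hc/λ = (6.626×10⁻³⁴)(2.998×10⁸)/(287×10⁻⁹) = 6.922×10⁻¹⁹ J.
Incident energy: 0.0169 kJ = 16.9 J.
Photons incident: 16.9 / 6.922×10⁻¹⁹ = 2.441×10¹⁹, i.e. 2.441×10¹⁹/6.022×10²³ = 4.053×10⁻⁵ mol.
Fraction absorbed: 1 − 63.9/100 = 0.3610.
Photons absorbed: 0.3610 × 4.053×10⁻⁵ = 1.463×10⁻⁵ mol.
Product: Φ × n_abs = 0.556 × 1.463×10⁻⁵ = 8.134×10⁻⁶ mol.

8.1×10⁻⁶ mol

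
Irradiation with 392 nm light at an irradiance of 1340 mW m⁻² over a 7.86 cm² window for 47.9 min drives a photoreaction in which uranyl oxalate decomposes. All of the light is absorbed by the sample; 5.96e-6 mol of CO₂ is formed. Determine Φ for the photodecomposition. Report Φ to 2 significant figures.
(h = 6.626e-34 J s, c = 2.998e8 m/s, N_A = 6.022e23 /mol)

Φ = 0.60

Photon energy at 392 nm: hc/λ = (6.626e-34)(2.998e8)/(392e-9) = 5.068e-19 J.
Energy delivered: (1340 mW m⁻²)(7.86e-4 m²)(2874 s) = 3.027 J.
Photons incident: 3.027 / 5.068e-19 = 5.973e18, i.e. 5.973e18/6.022e23 = 9.919e-6 mol.
Φ = 5.96e-6 mol / 9.919e-6 mol photons = 0.60.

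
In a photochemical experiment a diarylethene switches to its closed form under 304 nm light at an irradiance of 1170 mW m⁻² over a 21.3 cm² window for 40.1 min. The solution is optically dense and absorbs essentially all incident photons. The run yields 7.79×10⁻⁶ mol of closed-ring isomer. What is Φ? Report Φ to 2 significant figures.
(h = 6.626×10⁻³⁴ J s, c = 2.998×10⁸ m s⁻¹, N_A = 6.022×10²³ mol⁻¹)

Φ = 0.51

Photon energy at 304 nm: hc/λ = (6.626×10⁻³⁴)(2.998×10⁸)/(304×10⁻⁹) = 6.534×10⁻¹⁹ J.
Energy delivered: (1170 mW m⁻²)(21.3×10⁻⁴ m²)(2406 s) = 5.996 J.
Photons incident: 5.996 / 6.534×10⁻¹⁹ = 9.177×10¹⁸, i.e. 9.177×10¹⁸/6.022×10²³ = 1.524×10⁻⁵ mol.
Φ = 7.79×10⁻⁶ mol / 1.524×10⁻⁵ mol photons = 0.51.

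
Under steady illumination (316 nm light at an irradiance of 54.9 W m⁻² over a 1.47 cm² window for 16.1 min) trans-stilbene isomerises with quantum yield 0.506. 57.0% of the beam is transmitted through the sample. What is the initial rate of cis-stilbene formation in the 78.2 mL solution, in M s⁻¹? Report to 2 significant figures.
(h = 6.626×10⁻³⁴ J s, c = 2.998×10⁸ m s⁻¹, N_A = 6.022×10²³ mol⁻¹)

5.9×10⁻⁸ M s⁻¹

Photon energy at 316 nm: hc/λ = (6.626×10⁻³⁴)(2.998×10⁸)/(316×10⁻⁹) = 6.286×10⁻¹⁹ J.
Energy delivered: (54.9 W m⁻²)(1.47×10⁻⁴ m²)(966 s) = 7.796 J.
Photons incident: 7.796 / 6.286×10⁻¹⁹ = 1.240×10¹⁹, i.e. 1.240×10¹⁹/6.022×10²³ = 2.059×10⁻⁵ mol.
Fraction absorbed: 1 − 57.0/100 = 0.4300.
Photons absorbed: 0.4300 × 2.059×10⁻⁵ = 8.854×10⁻⁶ mol.
Product formed: 0.506 × 8.854×10⁻⁶ = 4.480×10⁻⁶ mol.
Rate: 4.480×10⁻⁶ mol / (966 s × 0.0782 L) = 5.9×10⁻⁸ M s⁻¹.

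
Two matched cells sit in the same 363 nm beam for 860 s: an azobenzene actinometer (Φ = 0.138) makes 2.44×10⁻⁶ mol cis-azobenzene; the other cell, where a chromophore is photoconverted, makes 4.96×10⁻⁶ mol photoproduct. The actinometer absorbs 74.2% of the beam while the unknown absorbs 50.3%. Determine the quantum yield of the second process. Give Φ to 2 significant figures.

Photons absorbed by the actinometer: 2.44×10⁻⁶ / 0.138 = 1.768×10⁻⁵ mol.
Incident flux: 1.768×10⁻⁵ / 0.742 = 2.383×10⁻⁵ einstein.
Absorbed by unknown: 0.503 × 2.383×10⁻⁵ = 1.199×10⁻⁵ mol.
Φ(unknown) = 4.96×10⁻⁶ / 1.199×10⁻⁵ = 0.41.

Φ = 0.41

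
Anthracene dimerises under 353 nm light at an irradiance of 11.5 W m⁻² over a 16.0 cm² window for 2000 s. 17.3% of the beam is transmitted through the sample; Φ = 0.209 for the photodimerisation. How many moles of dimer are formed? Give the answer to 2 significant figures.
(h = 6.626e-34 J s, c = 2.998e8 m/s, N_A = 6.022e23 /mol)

Photon energy at 353 nm: hc/λ = (6.626e-34)(2.998e8)/(353e-9) = 5.627e-19 J.
Energy delivered: (11.5 W m⁻²)(16.0e-4 m²)(2000 s) = 36.80 J.
Photons incident: 36.80 / 5.627e-19 = 6.540e19, i.e. 6.540e19/6.022e23 = 1.086e-4 mol.
Fraction absorbed: 1 − 17.3/100 = 0.8270.
Photons absorbed: 0.8270 × 1.086e-4 = 8.981e-5 mol.
Product: Φ × n_abs = 0.209 × 8.981e-5 = 1.877e-5 mol.

1.9e-5 mol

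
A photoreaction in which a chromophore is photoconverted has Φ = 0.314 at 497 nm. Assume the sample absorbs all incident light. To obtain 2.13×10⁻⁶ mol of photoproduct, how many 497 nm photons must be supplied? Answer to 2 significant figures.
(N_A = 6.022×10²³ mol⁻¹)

Photons that must be absorbed: 2.13×10⁻⁶ / 0.314 = 6.783×10⁻⁶ mol.
Photon count: 6.783×10⁻⁶ × 6.022×10²³ = 4.1×10¹⁸.

4.1×10¹⁸ photons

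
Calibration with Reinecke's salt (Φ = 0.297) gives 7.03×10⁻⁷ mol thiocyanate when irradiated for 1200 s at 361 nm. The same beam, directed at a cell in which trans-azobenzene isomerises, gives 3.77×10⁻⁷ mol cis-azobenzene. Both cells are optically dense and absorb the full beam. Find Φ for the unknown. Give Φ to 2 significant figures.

Φ = 0.16

Photons absorbed by the actinometer: 7.03×10⁻⁷ / 0.297 = 2.367×10⁻⁶ mol.
Φ(unknown) = 3.77×10⁻⁷ / 2.367×10⁻⁶ = 0.16.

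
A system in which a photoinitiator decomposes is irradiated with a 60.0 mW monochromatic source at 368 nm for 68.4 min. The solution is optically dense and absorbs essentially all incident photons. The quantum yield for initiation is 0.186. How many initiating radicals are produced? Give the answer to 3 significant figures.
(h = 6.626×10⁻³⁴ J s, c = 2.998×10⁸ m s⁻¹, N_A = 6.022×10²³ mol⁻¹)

8.48×10¹⁹ initiating radicals

Photon energy at 368 nm: hc/λ = (6.626×10⁻³⁴)(2.998×10⁸)/(368×10⁻⁹) = 5.398×10⁻¹⁹ J.
Energy delivered: (60.0 mW)(4104 s) = 246.2 J.
Photons incident: 246.2 / 5.398×10⁻¹⁹ = 4.561×10²⁰, i.e. 4.561×10²⁰/6.022×10²³ = 7.574×10⁻⁴ mol.
Product: Φ × n_abs = 0.186 × 7.574×10⁻⁴ = 1.409×10⁻⁴ mol.
As a count: 1.409×10⁻⁴ × 6.022×10²³ = 8.48×10¹⁹.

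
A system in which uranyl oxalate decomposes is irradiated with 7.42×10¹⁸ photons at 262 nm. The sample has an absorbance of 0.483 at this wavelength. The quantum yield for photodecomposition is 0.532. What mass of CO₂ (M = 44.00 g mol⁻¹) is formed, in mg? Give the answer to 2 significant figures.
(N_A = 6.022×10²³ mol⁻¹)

0.19 mg

Moles of photons: 7.42×10¹⁸ / 6.022×10²³ = 1.232×10⁻⁵ mol.
Fraction absorbed: 1 − 10^(−0.483) = 0.6711.
Photons absorbed: 0.6711 × 1.232×10⁻⁵ = 8.268×10⁻⁶ mol.
Product: Φ × n_abs = 0.532 × 8.268×10⁻⁶ = 4.399×10⁻⁶ mol.
Mass: 4.399×10⁻⁶ × 44.00 = 1.936×10⁻⁴ g = 0.19 mg.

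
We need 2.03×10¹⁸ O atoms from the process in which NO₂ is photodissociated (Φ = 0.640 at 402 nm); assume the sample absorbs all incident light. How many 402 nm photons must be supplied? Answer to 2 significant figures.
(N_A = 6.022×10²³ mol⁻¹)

3.2×10¹⁸ photons

Product: 2.03×10¹⁸ / 6.022×10²³ = 3.371×10⁻⁶ mol.
Photons that must be absorbed: 3.371×10⁻⁶ / 0.640 = 5.267×10⁻⁶ mol.
Photon count: 5.267×10⁻⁶ × 6.022×10²³ = 3.2×10¹⁸.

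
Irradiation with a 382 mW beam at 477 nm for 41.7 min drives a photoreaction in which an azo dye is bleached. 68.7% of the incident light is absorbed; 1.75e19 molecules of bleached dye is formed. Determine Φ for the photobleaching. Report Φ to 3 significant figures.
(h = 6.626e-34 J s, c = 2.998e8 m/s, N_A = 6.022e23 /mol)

Product: 1.75e19 / 6.022e23 = 2.906e-5 mol.
Photon energy at 477 nm: hc/λ = (6.626e-34)(2.998e8)/(477e-9) = 4.165e-19 J.
Energy delivered: (382 mW)(2502 s) = 955.8 J.
Photons incident: 955.8 / 4.165e-19 = 2.295e21, i.e. 2.295e21/6.022e23 = 0.003811 mol.
Photons absorbed: 0.687 × 0.003811 = 0.002618 mol.
Φ = 2.906e-5 mol / 0.002618 mol photons = 0.0111.

Φ = 0.0111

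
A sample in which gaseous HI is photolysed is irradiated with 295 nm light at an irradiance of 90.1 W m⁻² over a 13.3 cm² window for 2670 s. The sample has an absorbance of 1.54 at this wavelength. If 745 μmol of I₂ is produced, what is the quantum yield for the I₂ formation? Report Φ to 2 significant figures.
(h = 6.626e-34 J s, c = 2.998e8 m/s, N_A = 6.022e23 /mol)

Φ = 0.97

Product: 745 μmol = 7.45e-4 mol.
Photon energy at 295 nm: hc/λ = (6.626e-34)(2.998e8)/(295e-9) = 6.734e-19 J.
Energy delivered: (90.1 W m⁻²)(13.3e-4 m²)(2670 s) = 320.0 J.
Photons incident: 320.0 / 6.734e-19 = 4.752e20, i.e. 4.752e20/6.022e23 = 7.891e-4 mol.
Fraction absorbed: 1 − 10^(−1.54) = 0.9712.
Photons absorbed: 0.9712 × 7.891e-4 = 7.664e-4 mol.
Φ = 7.45e-4 mol / 7.664e-4 mol photons = 0.97.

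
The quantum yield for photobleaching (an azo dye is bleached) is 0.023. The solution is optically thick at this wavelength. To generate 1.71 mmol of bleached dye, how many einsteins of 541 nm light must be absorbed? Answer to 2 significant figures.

0.074 einstein

Product: 1.71 mmol = 0.00171 mol.
Photons that must be absorbed: 0.00171 / 0.023 = 0.07435 mol.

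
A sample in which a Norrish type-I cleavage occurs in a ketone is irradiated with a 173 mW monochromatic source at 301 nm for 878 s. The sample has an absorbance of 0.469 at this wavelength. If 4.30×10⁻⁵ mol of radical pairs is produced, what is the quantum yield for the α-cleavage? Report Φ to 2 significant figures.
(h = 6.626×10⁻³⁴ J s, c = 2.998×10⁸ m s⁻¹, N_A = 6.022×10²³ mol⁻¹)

Φ = 0.17

Photon energy at 301 nm: hc/λ = (6.626×10⁻³⁴)(2.998×10⁸)/(301×10⁻⁹) = 6.600×10⁻¹⁹ J.
Energy delivered: (173 mW)(878 s) = 151.9 J.
Photons incident: 151.9 / 6.600×10⁻¹⁹ = 2.302×10²⁰, i.e. 2.302×10²⁰/6.022×10²³ = 3.823×10⁻⁴ mol.
Fraction absorbed: 1 − 10^(−0.469) = 0.6604.
Photons absorbed: 0.6604 × 3.823×10⁻⁴ = 2.525×10⁻⁴ mol.
Φ = 4.30×10⁻⁵ mol / 2.525×10⁻⁴ mol photons = 0.17.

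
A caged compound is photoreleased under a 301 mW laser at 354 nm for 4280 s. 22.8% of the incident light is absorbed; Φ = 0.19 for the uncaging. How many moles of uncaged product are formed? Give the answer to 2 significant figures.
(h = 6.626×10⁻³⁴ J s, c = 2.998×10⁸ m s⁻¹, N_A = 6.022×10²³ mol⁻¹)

1.7×10⁻⁴ mol

Photon energy at 354 nm: hc/λ = (6.626×10⁻³⁴)(2.998×10⁸)/(354×10⁻⁹) = 5.612×10⁻¹⁹ J.
Energy delivered: (301 mW)(4280 s) = 1288 J.
Photons incident: 1288 / 5.612×10⁻¹⁹ = 2.295×10²¹, i.e. 2.295×10²¹/6.022×10²³ = 0.003811 mol.
Photons absorbed: 0.228 × 0.003811 = 8.689×10⁻⁴ mol.
Product: Φ × n_abs = 0.19 × 8.689×10⁻⁴ = 1.651×10⁻⁴ mol.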